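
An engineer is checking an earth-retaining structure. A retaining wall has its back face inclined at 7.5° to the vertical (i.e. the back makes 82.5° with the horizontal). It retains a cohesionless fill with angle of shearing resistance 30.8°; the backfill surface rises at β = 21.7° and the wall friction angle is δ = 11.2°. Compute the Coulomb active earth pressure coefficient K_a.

0.505

K_a = sin²(α+φ) / [sin²α · sin(α−δ) · (1 + √{sin(φ+δ)sin(φ−β) / (sin(α−δ)sin(α+β))})²].
With α = 82.5°, φ = 30.8°, δ = 11.2°, β = 21.7°: K_a = 0.5050.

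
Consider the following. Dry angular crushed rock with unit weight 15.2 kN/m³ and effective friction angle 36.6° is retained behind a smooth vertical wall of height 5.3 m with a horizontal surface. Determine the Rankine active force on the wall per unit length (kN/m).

54.0 kN/m

K_a = tan²(45° − φ/2) = 0.2530.
P_a = ½ K_a γ H² = 0.5 × 0.2530 × 15.2 × 5.3² = 54.00 kN/m.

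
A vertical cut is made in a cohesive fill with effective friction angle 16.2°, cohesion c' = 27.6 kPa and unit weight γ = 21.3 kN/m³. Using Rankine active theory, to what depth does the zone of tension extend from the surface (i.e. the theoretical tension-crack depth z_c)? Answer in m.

3.45 m

K_a = tan²(45° − 16.2°/2) = 0.5637; √K_a = 0.7508.
The active pressure is zero where K_a γ z = 2c√K_a, so z_c = 2c/(γ√K_a) = 2×27.6/(21.3×0.7508) = 3.452 m.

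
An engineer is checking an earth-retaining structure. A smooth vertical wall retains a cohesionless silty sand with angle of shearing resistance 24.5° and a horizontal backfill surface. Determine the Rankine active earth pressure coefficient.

K_a = tan²(45° − φ/2) = tan²(32.75°) = 0.4137.

0.414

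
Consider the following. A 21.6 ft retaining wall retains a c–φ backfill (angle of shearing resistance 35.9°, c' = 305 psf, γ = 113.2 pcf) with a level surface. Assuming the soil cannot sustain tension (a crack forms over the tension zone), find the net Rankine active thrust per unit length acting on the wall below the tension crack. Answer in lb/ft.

1800 lb/ft

K_a = 0.2607; √K_a = 0.5106.
Tension-crack depth z_c = 2c/(γ√K_a) = 2×305/(113.2×0.5106) = 10.55 ft.
σ_a at base = K_a γ H − 2c√K_a = 0.2607×113.2×21.6 − 2×305×0.5106 = 326.1 psf.
P_a = ½ × 326.1 × (H − z_c) = 0.5×326.1×11.05 = 1801 lb/ft.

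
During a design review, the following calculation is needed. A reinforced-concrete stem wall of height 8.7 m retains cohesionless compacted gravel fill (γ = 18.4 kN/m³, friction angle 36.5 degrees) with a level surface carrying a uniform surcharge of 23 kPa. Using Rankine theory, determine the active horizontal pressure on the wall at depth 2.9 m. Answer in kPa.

K_a = (1 − sin φ)/(1 + sin φ) = 0.2541.
σ_v = γz + q = 18.4 × 2.9 + 23 = 76.36 kPa.
σ_h = K_a σ_v = 0.2541 × 76.36 = 19.40 kPa.

19.4 kPa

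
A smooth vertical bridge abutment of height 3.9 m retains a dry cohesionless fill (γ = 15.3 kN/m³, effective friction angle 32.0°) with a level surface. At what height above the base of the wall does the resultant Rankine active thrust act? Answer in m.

1.30 m

K_a = 0.3073.
The pressure distribution is triangular, so the resultant acts at H/3 above the base = 3.9/3 = 1.300 m.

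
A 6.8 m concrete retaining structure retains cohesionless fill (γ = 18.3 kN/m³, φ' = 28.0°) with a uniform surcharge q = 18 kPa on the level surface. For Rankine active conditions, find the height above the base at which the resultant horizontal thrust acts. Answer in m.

2.52 m

K_a = 0.3610.
Triangular part P₁ = ½K_aγH² = 152.8 at H/3 = 2.267 m; rectangular part P₂ = K_a q H = 44.19 at H/2 = 3.400 m.
ȳ = (P₁·2.267 + P₂·3.400)/(P₁+P₂) = 2.521 m.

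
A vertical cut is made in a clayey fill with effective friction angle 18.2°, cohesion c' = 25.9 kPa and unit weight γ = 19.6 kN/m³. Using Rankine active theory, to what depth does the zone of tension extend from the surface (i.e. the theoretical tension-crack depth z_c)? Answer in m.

3.65 m

K_a = tan²(45° − 18.2°/2) = 0.5240; √K_a = 0.7239.
The active pressure is zero where K_a γ z = 2c√K_a, so z_c = 2c/(γ√K_a) = 2×25.9/(19.6×0.7239) = 3.651 m.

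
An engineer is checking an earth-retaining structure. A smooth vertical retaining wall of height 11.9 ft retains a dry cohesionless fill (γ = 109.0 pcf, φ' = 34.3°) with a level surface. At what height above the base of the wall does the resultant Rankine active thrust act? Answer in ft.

K_a = 0.2792.
The pressure distribution is triangular, so the resultant acts at H/3 above the base = 11.9/3 = 3.967 ft.

3.97 ft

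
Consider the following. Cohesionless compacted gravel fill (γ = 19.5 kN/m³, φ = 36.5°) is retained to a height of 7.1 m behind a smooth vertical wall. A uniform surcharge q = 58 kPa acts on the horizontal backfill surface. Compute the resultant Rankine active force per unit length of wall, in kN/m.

229 kN/m

K_a = tan²(45° − φ/2) = 0.2541.
Soil triangle: ½ K_a γ H² = 0.5×0.2541×19.5×7.1² = 124.9 kN/m.
Surcharge rectangle: K_a q H = 0.2541×58×7.1 = 104.6 kN/m.
Total = 124.9 + 104.6 = 229.5 kN/m.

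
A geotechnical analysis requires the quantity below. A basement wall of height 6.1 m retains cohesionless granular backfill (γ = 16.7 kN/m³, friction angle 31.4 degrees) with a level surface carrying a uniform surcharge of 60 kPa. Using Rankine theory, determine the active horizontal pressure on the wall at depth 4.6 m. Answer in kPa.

K_a = (1 − sin φ)/(1 + sin φ) = 0.3149.
σ_v = γz + q = 16.7 × 4.6 + 60 = 136.8 kPa.
σ_h = K_a σ_v = 0.3149 × 136.8 = 43.09 kPa.

43.1 kPa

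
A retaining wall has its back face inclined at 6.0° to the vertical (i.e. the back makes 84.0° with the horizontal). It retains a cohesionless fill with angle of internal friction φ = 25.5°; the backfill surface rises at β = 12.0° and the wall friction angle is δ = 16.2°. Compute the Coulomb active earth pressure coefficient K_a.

0.488

K_a = sin²(α+φ) / [sin²α · sin(α−δ) · (1 + √{sin(φ+δ)sin(φ−β) / (sin(α−δ)sin(α+β))})²].
With α = 84.0°, φ = 25.5°, δ = 16.2°, β = 12.0°: K_a = 0.4876.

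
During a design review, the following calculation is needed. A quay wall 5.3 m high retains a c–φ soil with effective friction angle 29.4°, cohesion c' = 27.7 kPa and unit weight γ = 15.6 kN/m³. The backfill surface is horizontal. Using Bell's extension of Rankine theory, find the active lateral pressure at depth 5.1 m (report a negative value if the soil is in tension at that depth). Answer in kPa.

-5.21 kPa

K_a = (1 − sin φ)/(1 + sin φ) = 0.3415.
σ_a = K_a γ z − 2c√K_a = 0.3415×15.6×5.1 − 2×27.7×0.5844 = -5.206 kPa.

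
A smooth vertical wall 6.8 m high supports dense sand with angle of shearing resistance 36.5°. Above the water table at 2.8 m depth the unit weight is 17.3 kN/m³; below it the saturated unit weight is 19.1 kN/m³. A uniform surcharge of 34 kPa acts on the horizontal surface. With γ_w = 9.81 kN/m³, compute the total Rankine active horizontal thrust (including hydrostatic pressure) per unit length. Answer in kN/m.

223 kN/m

K_a = tan²(45° − φ/2) = 0.2541.
γ' = 19.1 − 9.81 = 9.290 kN/m³. h₂ = H − d_w = 4.0 m.
σ'_h: at surface K_a·q = 8.638; at WT K_a(q+γd_w) = 20.94; at base K_a(q+γd_w+γ'h₂) = 30.39 kPa.
P₁ = ½(8.638+20.94)×2.8 = 41.42; P₂ = ½(20.94+30.39)×4.0 = 102.7; P_w = ½γ_w h₂² = 78.48.
Total = 41.42+102.7+78.48 = 222.6 kN/m.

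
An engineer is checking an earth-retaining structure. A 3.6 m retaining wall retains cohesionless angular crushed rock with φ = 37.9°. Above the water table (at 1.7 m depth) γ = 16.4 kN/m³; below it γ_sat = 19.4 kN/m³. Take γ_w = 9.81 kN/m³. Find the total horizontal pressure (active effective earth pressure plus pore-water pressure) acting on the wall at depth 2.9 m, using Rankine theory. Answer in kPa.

K_a = (1 − sin φ)/(1 + sin φ) = 0.2389.
γ' = 19.4 − 9.81 = 9.590 kN/m³.
Effective vertical stress at 2.9 m: σ'_v = 16.4×1.7 + 9.590×1.20 = 39.39 kPa.
σ'_h = K_a σ'_v = 0.2389 × 39.39 = 9.411 kPa; u = γ_w × 1.20 = 11.77 kPa.
Total σ_h = 9.411 + 11.77 = 21.18 kPa.

21.2 kPa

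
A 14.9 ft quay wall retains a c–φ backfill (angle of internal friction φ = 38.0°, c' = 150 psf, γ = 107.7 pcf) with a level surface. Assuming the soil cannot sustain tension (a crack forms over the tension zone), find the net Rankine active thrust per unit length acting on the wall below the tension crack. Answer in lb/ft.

1080 lb/ft

K_a = 0.2379; √K_a = 0.4877.
Tension-crack depth z_c = 2c/(γ√K_a) = 2×150/(107.7×0.4877) = 5.711 ft.
σ_a at base = K_a γ H − 2c√K_a = 0.2379×107.7×14.9 − 2×150×0.4877 = 235.4 psf.
P_a = ½ × 235.4 × (H − z_c) = 0.5×235.4×9.189 = 1082 lb/ft.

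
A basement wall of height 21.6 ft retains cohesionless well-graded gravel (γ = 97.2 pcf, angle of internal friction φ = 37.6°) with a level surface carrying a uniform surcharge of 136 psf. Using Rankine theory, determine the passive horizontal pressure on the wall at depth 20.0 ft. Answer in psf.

K_p = (1 + sin φ)/(1 − sin φ) = 4.130.
σ_v = γz + q = 97.2 × 20.0 + 136 = 2080 psf.
σ_h = K_p σ_v = 4.130 × 2080 = 8591 psf.

8590 psf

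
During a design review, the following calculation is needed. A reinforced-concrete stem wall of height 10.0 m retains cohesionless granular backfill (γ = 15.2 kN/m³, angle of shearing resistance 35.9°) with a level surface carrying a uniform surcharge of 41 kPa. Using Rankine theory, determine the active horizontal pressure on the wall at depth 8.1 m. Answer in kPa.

42.8 kPa

K_a = (1 − sin φ)/(1 + sin φ) = 0.2607.
σ_v = γz + q = 15.2 × 8.1 + 41 = 164.1 kPa.
σ_h = K_a σ_v = 0.2607 × 164.1 = 42.79 kPa.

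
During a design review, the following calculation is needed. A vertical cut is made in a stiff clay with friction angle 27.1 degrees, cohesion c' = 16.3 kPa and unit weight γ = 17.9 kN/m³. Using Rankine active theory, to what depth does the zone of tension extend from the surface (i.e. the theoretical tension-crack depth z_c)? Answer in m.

K_a = tan²(45° − 27.1°/2) = 0.3741; √K_a = 0.6116.
The active pressure is zero where K_a γ z = 2c√K_a, so z_c = 2c/(γ√K_a) = 2×16.3/(17.9×0.6116) = 2.978 m.

2.98 m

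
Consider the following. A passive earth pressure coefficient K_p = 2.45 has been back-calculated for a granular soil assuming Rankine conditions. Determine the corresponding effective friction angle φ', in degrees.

K_p = (1+sin φ)/(1−sin φ) ⇒ sin φ = (K_p − 1)/(K_p + 1) = 0.4203.
φ = arcsin(0.4203) = 24.85°.

24.9°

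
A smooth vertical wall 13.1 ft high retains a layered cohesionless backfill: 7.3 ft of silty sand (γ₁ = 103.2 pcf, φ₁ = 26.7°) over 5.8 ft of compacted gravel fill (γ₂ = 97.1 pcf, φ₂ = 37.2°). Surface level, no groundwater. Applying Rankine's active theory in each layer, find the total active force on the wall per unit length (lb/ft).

K_a1 = tan²(45°−26.7°/2) = 0.3800; K_a2 = tan²(45°−37.2°/2) = 0.2464.
Layer 1: σ at base = K_a1 γ₁ h₁ = 286.2 psf; P₁ = ½×286.2×7.3 = 1045.
Layer 2: σ_v at top = γ₁h₁ = 753.4; σ_h top = K_a2×753.4 = 185.6; σ_h base = K_a2×(753.4+97.1×5.8) = 324.4.
P₂ = ½(185.6+324.4)×5.8 = 1479. Total P_a = 1045+1479 = 2524 lb/ft.

2520 lb/ft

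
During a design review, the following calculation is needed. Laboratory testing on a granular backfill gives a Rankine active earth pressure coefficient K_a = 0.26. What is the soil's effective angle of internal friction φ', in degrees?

K_a = tan²(45° − φ/2) ⇒ 45° − φ/2 = arctan(√0.26) = 27.02°.
φ = 2(45° − 27.02°) = 35.97°.

36.0°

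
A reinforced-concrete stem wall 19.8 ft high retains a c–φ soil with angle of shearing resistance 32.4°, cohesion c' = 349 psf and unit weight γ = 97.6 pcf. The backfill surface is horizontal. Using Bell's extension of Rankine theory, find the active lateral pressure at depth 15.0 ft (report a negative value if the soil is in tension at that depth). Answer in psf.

K_a = (1 − sin φ)/(1 + sin φ) = 0.3022.
σ_a = K_a γ z − 2c√K_a = 0.3022×97.6×15.0 − 2×349×0.5498 = 58.74 psf.

58.7 psf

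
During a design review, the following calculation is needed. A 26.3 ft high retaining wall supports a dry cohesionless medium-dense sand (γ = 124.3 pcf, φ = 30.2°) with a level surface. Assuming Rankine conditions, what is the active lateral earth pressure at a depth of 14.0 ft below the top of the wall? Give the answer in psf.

575 psf

K_a = (1 − sin φ)/(1 + sin φ) = 0.3307.
σ_h = K_a γ z = 0.3307 × 124.3 × 14.0 = 575.4 psf.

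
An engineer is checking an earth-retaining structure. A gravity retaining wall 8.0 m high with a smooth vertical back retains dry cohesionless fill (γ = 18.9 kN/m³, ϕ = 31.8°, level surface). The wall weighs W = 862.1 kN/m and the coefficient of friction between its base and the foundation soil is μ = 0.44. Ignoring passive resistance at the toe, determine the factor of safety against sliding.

2.02

K_a = tan²(45° − 31.8°/2) = 0.3098.
P_a = ½K_aγH² = 0.5×0.3098×18.9×8.0² = 187.4 kN/m, acting at H/3 = 2.667 m above the base.
FS_sliding = μW / P_a = 0.44×862.1 / 187.4 = 2.025.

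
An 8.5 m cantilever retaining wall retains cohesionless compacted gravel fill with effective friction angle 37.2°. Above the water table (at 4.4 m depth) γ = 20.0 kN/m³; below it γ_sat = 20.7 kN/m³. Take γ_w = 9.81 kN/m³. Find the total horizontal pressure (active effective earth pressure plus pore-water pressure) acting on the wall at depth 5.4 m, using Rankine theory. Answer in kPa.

K_a = (1 − sin φ)/(1 + sin φ) = 0.2464.
γ' = 20.7 − 9.81 = 10.89 kN/m³.
Effective vertical stress at 5.4 m: σ'_v = 20.0×4.4 + 10.89×1.00 = 98.89 kPa.
σ'_h = K_a σ'_v = 0.2464 × 98.89 = 24.37 kPa; u = γ_w × 1.00 = 9.810 kPa.
Total σ_h = 24.37 + 9.810 = 34.18 kPa.

34.2 kPa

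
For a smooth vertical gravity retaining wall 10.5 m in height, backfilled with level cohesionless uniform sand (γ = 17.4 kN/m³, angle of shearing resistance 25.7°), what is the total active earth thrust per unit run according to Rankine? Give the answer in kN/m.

K_a = tan²(45° − φ/2) = 0.3950.
P_a = ½ K_a γ H² = 0.5 × 0.3950 × 17.4 × 10.5² = 378.9 kN/m.

379 kN/m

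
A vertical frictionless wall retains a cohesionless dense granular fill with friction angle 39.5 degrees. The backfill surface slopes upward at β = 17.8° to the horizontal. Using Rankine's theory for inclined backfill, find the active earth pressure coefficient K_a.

K_a = cos β · (cos β − √(cos²β − cos²φ)) / (cos β + √(cos²β − cos²φ)).
cos β = 0.9521, cos φ = 0.7716, √(cos²β − cos²φ) = 0.5578.
K_a = 0.9521 × (0.9521 − 0.5578)/(0.9521 + 0.5578) = 0.2487.

0.249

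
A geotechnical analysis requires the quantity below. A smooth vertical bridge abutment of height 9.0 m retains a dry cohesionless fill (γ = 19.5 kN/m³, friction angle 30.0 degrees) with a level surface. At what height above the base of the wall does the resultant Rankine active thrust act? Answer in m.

3.00 m

K_a = 0.3333.
The pressure distribution is triangular, so the resultant acts at H/3 above the base = 9.0/3 = 3.000 m.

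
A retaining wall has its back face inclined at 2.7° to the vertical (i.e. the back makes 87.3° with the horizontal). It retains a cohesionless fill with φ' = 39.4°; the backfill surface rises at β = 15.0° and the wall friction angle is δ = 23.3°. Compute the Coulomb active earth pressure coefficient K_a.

0.264

K_a = sin²(α+φ) / [sin²α · sin(α−δ) · (1 + √{sin(φ+δ)sin(φ−β) / (sin(α−δ)sin(α+β))})²].
With α = 87.3°, φ = 39.4°, δ = 23.3°, β = 15.0°: K_a = 0.2644.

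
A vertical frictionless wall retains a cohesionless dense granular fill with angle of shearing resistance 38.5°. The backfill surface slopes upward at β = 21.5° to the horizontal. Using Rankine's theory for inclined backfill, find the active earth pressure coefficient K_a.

0.277

K_a = cos β · (cos β − √(cos²β − cos²φ)) / (cos β + √(cos²β − cos²φ)).
cos β = 0.9304, cos φ = 0.7826, √(cos²β − cos²φ) = 0.5032.
K_a = 0.9304 × (0.9304 − 0.5032)/(0.9304 + 0.5032) = 0.2773.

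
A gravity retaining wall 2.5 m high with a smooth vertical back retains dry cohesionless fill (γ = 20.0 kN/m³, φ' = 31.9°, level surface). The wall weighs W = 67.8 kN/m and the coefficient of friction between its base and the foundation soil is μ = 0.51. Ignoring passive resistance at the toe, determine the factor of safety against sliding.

K_a = tan²(45° − 31.9°/2) = 0.3085.
P_a = ½K_aγH² = 0.5×0.3085×20.0×2.5² = 19.28 kN/m, acting at H/3 = 0.8333 m above the base.
FS_sliding = μW / P_a = 0.51×67.8 / 19.28 = 1.793.

1.79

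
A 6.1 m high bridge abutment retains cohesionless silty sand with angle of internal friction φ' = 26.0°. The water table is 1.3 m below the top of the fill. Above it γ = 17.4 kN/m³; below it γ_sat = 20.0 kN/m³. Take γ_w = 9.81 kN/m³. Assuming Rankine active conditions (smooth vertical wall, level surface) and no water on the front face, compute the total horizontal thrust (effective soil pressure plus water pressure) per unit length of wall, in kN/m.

207 kN/m

K_a = tan²(45° − φ/2) = 0.3905.
γ' = 20.0 − 9.81 = 10.19 kN/m³. Depth below WT = 4.8 m.
σ'_h at WT = K_a γ d_w = 8.832 kPa; at base = 8.832 + K_a γ' × 4.8 = 27.93 kPa.
P₁ (0–1.3 m) = ½×8.832×1.3 = 5.741. P₂ (1.3–6.1 m) = ½(8.832+27.93)×4.8 = 88.23.
P_w = ½ γ_w h₂² = 0.5×9.81×4.8² = 113.0. Total = 5.741+88.23+113.0 = 207.0 kN/m.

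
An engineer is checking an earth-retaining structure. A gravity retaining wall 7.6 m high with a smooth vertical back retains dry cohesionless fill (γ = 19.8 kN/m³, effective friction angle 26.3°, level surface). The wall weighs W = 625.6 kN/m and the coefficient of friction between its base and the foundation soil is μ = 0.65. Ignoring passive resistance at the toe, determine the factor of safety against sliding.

1.84

K_a = tan²(45° − 26.3°/2) = 0.3859.
P_a = ½K_aγH² = 0.5×0.3859×19.8×7.6² = 220.7 kN/m, acting at H/3 = 2.533 m above the base.
FS_sliding = μW / P_a = 0.65×625.6 / 220.7 = 1.843.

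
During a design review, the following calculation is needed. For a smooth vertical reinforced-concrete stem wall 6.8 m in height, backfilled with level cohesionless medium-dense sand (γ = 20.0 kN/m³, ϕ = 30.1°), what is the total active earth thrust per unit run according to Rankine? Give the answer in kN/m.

154 kN/m

K_a = tan²(45° − φ/2) = 0.3320.
P_a = ½ K_a γ H² = 0.5 × 0.3320 × 20.0 × 6.8² = 153.5 kN/m.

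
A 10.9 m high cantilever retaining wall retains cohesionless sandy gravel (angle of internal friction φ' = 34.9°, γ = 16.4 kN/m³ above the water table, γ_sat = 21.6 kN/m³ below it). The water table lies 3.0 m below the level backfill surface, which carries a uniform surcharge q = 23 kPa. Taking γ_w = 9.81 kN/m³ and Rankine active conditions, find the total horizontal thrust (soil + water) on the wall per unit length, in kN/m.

600 kN/m

K_a = tan²(45° − φ/2) = 0.2721.
γ' = 21.6 − 9.81 = 11.79 kN/m³. h₂ = H − d_w = 7.9 m.
σ'_h: at surface K_a·q = 6.259; at WT K_a(q+γd_w) = 19.65; at base K_a(q+γd_w+γ'h₂) = 45.00 kPa.
P₁ = ½(6.259+19.65)×3.0 = 38.86; P₂ = ½(19.65+45.00)×7.9 = 255.4; P_w = ½γ_w h₂² = 306.1.
Total = 38.86+255.4+306.1 = 600.3 kN/m.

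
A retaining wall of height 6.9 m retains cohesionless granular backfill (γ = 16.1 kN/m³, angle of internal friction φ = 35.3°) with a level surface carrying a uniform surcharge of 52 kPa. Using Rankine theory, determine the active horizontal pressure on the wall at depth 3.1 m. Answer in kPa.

K_a = (1 − sin φ)/(1 + sin φ) = 0.2675.
σ_v = γz + q = 16.1 × 3.1 + 52 = 101.9 kPa.
σ_h = K_a σ_v = 0.2675 × 101.9 = 27.27 kPa.

27.3 kPa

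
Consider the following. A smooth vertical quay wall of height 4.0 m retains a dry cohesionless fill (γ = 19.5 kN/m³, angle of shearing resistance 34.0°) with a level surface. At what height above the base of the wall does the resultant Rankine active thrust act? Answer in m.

1.33 m

K_a = 0.2827.
The pressure distribution is triangular, so the resultant acts at H/3 above the base = 4.0/3 = 1.333 m.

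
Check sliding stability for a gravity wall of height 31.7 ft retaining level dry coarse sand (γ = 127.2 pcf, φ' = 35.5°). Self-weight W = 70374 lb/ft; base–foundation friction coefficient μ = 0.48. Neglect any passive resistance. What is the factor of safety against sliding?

K_a = tan²(45° − 35.5°/2) = 0.2653.
P_a = ½K_aγH² = 0.5×0.2653×127.2×31.7² = 16950 lb/ft, acting at H/3 = 10.57 ft above the base.
FS_sliding = μW / P_a = 0.48×70374 / 16950 = 1.993.

1.99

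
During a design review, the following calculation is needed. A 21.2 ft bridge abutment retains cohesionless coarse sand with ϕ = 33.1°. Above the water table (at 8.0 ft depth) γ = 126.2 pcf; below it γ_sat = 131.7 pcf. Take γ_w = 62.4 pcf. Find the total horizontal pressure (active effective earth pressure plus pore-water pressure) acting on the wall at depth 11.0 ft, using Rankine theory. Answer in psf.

K_a = (1 − sin φ)/(1 + sin φ) = 0.2936.
γ' = 131.7 − 62.4 = 69.30 pcf.
Effective vertical stress at 11.0 ft: σ'_v = 126.2×8.0 + 69.30×3.00 = 1218 psf.
σ'_h = K_a σ'_v = 0.2936 × 1218 = 357.4 psf; u = γ_w × 3.00 = 187.2 psf.
Total σ_h = 357.4 + 187.2 = 544.6 psf.

545 psf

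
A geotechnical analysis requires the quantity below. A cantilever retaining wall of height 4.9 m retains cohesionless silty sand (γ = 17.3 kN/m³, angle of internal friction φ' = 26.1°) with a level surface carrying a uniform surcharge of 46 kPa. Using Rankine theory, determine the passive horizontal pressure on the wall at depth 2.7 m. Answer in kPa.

238 kPa

K_p = (1 + sin φ)/(1 − sin φ) = 2.571.
σ_v = γz + q = 17.3 × 2.7 + 46 = 92.71 kPa.
σ_h = K_p σ_v = 2.571 × 92.71 = 238.4 kPa.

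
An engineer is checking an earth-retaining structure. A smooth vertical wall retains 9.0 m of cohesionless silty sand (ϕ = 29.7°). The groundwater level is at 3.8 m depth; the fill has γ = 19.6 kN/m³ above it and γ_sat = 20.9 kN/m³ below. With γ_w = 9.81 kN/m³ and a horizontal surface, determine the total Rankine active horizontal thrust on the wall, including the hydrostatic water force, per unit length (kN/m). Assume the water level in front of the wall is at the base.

K_a = tan²(45° − φ/2) = 0.3374.
γ' = 20.9 − 9.81 = 11.09 kN/m³. Depth below WT = 5.2 m.
σ'_h at WT = K_a γ d_w = 25.13 kPa; at base = 25.13 + K_a γ' × 5.2 = 44.58 kPa.
P₁ (0–3.8 m) = ½×25.13×3.8 = 47.74. P₂ (3.8–9.0 m) = ½(25.13+44.58)×5.2 = 181.3.
P_w = ½ γ_w h₂² = 0.5×9.81×5.2² = 132.6. Total = 47.74+181.3+132.6 = 361.6 kN/m.

362 kN/m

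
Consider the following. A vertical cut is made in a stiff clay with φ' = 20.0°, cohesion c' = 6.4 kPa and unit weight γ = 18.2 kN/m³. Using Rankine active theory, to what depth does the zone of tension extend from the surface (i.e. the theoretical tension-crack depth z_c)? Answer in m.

K_a = tan²(45° − 20.0°/2) = 0.4903; √K_a = 0.7002.
The active pressure is zero where K_a γ z = 2c√K_a, so z_c = 2c/(γ√K_a) = 2×6.4/(18.2×0.7002) = 1.004 m.

1.00 m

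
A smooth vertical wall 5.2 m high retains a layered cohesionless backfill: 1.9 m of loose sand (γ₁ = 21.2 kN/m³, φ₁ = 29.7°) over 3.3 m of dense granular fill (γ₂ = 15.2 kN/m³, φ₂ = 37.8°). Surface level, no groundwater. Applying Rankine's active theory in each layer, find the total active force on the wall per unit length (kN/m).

K_a1 = tan²(45°−29.7°/2) = 0.3374; K_a2 = tan²(45°−37.8°/2) = 0.2400.
Layer 1: σ at base = K_a1 γ₁ h₁ = 13.59 kPa; P₁ = ½×13.59×1.9 = 12.91.
Layer 2: σ_v at top = γ₁h₁ = 40.28; σ_h top = K_a2×40.28 = 9.667; σ_h base = K_a2×(40.28+15.2×3.3) = 21.71.
P₂ = ½(9.667+21.71)×3.3 = 51.76. Total P_a = 12.91+51.76 = 64.67 kN/m.

64.7 kN/m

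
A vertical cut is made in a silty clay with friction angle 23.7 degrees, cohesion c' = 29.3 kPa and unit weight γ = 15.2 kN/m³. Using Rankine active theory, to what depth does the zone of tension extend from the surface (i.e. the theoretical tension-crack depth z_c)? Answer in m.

K_a = tan²(45° − 23.7°/2) = 0.4266; √K_a = 0.6531.
The active pressure is zero where K_a γ z = 2c√K_a, so z_c = 2c/(γ√K_a) = 2×29.3/(15.2×0.6531) = 5.903 m.

5.90 m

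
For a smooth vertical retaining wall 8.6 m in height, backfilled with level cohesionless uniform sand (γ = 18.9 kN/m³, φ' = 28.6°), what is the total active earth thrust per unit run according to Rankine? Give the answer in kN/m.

246 kN/m

K_a = tan²(45° − φ/2) = 0.3525.
P_a = ½ K_a γ H² = 0.5 × 0.3525 × 18.9 × 8.6² = 246.4 kN/m.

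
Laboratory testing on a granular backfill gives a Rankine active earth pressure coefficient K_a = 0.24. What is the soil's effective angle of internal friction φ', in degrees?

K_a = tan²(45° − φ/2) ⇒ 45° − φ/2 = arctan(√0.24) = 26.10°.
φ = 2(45° − 26.10°) = 37.80°.

37.8°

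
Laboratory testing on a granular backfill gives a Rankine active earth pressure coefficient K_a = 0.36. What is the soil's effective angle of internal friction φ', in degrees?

K_a = tan²(45° − φ/2) ⇒ 45° − φ/2 = arctan(√0.36) = 30.96°.
φ = 2(45° − 30.96°) = 28.07°.

28.1°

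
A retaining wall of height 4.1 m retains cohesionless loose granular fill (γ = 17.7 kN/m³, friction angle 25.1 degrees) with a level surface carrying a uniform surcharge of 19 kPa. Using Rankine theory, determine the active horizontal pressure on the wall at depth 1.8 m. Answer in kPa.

K_a = (1 − sin φ)/(1 + sin φ) = 0.4043.
σ_v = γz + q = 17.7 × 1.8 + 19 = 50.86 kPa.
σ_h = K_a σ_v = 0.4043 × 50.86 = 20.56 kPa.

20.6 kPa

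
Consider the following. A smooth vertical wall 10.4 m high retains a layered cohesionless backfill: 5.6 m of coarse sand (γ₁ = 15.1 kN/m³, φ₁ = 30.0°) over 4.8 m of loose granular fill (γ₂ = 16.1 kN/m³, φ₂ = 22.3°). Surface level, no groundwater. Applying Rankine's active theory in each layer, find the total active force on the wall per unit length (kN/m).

345 kN/m

K_a1 = tan²(45°−30.0°/2) = 0.3333; K_a2 = tan²(45°−22.3°/2) = 0.4498.
Layer 1: σ at base = K_a1 γ₁ h₁ = 28.19 kPa; P₁ = ½×28.19×5.6 = 78.92.
Layer 2: σ_v at top = γ₁h₁ = 84.56; σ_h top = K_a2×84.56 = 38.04; σ_h base = K_a2×(84.56+16.1×4.8) = 72.80.
P₂ = ½(38.04+72.80)×4.8 = 266.0. Total P_a = 78.92+266.0 = 344.9 kN/m.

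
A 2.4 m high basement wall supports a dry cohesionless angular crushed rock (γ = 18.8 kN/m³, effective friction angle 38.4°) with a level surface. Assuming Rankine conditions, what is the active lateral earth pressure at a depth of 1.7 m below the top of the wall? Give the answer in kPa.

7.47 kPa

K_a = (1 − sin φ)/(1 + sin φ) = 0.2337.
σ_h = K_a γ z = 0.2337 × 18.8 × 1.7 = 7.469 kPa.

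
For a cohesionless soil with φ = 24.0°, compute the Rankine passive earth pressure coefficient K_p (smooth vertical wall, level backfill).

K_p = (1 + sin φ)/(1 − sin φ) = tan²(45° + 24.0°/2) = 2.371.

2.37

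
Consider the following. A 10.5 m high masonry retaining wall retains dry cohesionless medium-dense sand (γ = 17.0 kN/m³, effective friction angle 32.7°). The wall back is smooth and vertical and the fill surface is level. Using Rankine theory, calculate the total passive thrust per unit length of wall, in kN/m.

3140 kN/m

K_p = tan²(45° + φ/2) = 3.350.
P_p = ½ K_p γ H² = 0.5 × 3.350 × 17.0 × 10.5² = 3139 kN/m.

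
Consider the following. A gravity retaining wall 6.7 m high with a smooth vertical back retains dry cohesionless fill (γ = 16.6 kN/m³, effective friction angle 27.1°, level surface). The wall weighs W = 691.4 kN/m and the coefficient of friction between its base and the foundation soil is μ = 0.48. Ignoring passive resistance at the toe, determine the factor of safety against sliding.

2.38

K_a = tan²(45° − 27.1°/2) = 0.3741.
P_a = ½K_aγH² = 0.5×0.3741×16.6×6.7² = 139.4 kN/m, acting at H/3 = 2.233 m above the base.
FS_sliding = μW / P_a = 0.48×691.4 / 139.4 = 2.381.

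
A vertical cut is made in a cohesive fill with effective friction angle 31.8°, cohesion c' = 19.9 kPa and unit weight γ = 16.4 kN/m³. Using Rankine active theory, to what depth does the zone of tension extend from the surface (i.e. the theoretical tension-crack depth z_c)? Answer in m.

4.36 m

K_a = tan²(45° − 31.8°/2) = 0.3098; √K_a = 0.5566.
The active pressure is zero where K_a γ z = 2c√K_a, so z_c = 2c/(γ√K_a) = 2×19.9/(16.4×0.5566) = 4.360 m.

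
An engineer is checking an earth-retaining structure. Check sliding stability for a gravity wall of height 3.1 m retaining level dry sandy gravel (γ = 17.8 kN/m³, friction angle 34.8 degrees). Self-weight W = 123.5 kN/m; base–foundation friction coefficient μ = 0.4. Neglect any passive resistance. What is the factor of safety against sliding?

K_a = tan²(45° − 34.8°/2) = 0.2733.
P_a = ½K_aγH² = 0.5×0.2733×17.8×3.1² = 23.38 kN/m, acting at H/3 = 1.033 m above the base.
FS_sliding = μW / P_a = 0.4×123.5 / 23.38 = 2.113.

2.11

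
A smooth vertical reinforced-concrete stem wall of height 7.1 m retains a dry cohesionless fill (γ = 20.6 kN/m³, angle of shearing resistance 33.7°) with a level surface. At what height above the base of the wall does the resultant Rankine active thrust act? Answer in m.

2.37 m

K_a = 0.2863.
The pressure distribution is triangular, so the resultant acts at H/3 above the base = 7.1/3 = 2.367 m.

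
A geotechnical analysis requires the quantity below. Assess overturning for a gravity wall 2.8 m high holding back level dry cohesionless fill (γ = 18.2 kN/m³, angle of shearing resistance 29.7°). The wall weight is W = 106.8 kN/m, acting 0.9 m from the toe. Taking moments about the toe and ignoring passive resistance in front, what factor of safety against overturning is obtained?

4.28

K_a = tan²(45° − 29.7°/2) = 0.3374.
P_a = ½K_aγH² = 0.5×0.3374×18.2×2.8² = 24.07 kN/m, acting at H/3 = 0.9333 m above the base.
Overturning moment M_o = P_a × H/3 = 24.07 × 0.9333 = 22.47.
Resisting moment M_r = W × 0.9 = 106.8 × 0.9 = 96.12.
FS_overturning = M_r/M_o = 96.12/22.47 = 4.279.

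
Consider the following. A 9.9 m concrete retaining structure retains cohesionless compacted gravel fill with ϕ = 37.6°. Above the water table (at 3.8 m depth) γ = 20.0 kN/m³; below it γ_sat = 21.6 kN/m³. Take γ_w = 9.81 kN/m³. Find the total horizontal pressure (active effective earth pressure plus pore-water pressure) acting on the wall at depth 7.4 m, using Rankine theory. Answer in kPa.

K_a = (1 − sin φ)/(1 + sin φ) = 0.2421.
γ' = 21.6 − 9.81 = 11.79 kN/m³.
Effective vertical stress at 7.4 m: σ'_v = 20.0×3.8 + 11.79×3.60 = 118.4 kPa.
σ'_h = K_a σ'_v = 0.2421 × 118.4 = 28.68 kPa; u = γ_w × 3.60 = 35.32 kPa.
Total σ_h = 28.68 + 35.32 = 63.99 kPa.

64.0 kPa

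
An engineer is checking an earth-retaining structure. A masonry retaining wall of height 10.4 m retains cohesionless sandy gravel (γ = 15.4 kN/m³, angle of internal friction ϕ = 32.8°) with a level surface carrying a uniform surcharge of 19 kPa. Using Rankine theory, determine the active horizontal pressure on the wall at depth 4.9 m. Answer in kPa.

K_a = (1 − sin φ)/(1 + sin φ) = 0.2973.
σ_v = γz + q = 15.4 × 4.9 + 19 = 94.46 kPa.
σ_h = K_a σ_v = 0.2973 × 94.46 = 28.08 kPa.

28.1 kPa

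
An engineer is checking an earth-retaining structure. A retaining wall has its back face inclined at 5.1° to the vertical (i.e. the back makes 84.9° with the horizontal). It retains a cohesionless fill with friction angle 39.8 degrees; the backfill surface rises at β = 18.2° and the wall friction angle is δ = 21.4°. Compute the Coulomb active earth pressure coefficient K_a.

0.294

K_a = sin²(α+φ) / [sin²α · sin(α−δ) · (1 + √{sin(φ+δ)sin(φ−β) / (sin(α−δ)sin(α+β))})²].
With α = 84.9°, φ = 39.8°, δ = 21.4°, β = 18.2°: K_a = 0.2943.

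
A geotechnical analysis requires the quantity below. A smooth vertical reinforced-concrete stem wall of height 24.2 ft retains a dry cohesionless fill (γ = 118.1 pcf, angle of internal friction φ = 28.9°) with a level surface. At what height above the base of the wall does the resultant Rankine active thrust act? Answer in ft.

8.07 ft

K_a = 0.3484.
The pressure distribution is triangular, so the resultant acts at H/3 above the base = 24.2/3 = 8.067 ft.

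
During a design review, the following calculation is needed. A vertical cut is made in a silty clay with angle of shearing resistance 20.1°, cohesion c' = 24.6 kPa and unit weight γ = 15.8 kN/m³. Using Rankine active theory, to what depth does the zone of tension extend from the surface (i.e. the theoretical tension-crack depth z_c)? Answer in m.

K_a = tan²(45° − 20.1°/2) = 0.4885; √K_a = 0.6989.
The active pressure is zero where K_a γ z = 2c√K_a, so z_c = 2c/(γ√K_a) = 2×24.6/(15.8×0.6989) = 4.455 m.

4.46 m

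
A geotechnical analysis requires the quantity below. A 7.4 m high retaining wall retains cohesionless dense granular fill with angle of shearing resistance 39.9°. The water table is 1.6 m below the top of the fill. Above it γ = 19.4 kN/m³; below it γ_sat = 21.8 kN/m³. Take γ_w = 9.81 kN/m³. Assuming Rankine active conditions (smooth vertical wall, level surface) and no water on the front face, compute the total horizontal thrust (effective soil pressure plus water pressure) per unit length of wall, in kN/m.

K_a = tan²(45° − φ/2) = 0.2184.
γ' = 21.8 − 9.81 = 11.99 kN/m³. Depth below WT = 5.8 m.
σ'_h at WT = K_a γ d_w = 6.780 kPa; at base = 6.780 + K_a γ' × 5.8 = 21.97 kPa.
P₁ (0–1.6 m) = ½×6.780×1.6 = 5.424. P₂ (1.6–7.4 m) = ½(6.780+21.97)×5.8 = 83.38.
P_w = ½ γ_w h₂² = 0.5×9.81×5.8² = 165.0. Total = 5.424+83.38+165.0 = 253.8 kN/m.

254 kN/m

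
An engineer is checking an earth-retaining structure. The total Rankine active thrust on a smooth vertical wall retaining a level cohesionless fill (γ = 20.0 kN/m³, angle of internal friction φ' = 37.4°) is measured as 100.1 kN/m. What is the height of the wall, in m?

K_a = 0.2443. P_a = ½ K_a γ H² ⇒ H = √(2P_a/(K_a γ)).
H = √(2×100.1/(0.2443×20.0)) = 6.402 m.

6.40 m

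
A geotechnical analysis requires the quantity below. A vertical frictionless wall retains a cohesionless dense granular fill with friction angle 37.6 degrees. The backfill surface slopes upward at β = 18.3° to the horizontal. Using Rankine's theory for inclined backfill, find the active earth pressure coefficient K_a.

0.275

K_a = cos β · (cos β − √(cos²β − cos²φ)) / (cos β + √(cos²β − cos²φ)).
cos β = 0.9494, cos φ = 0.7923, √(cos²β − cos²φ) = 0.5231.
K_a = 0.9494 × (0.9494 − 0.5231)/(0.9494 + 0.5231) = 0.2748.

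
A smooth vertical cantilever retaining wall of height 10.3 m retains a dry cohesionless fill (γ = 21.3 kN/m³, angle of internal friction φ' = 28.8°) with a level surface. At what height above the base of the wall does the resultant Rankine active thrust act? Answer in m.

K_a = 0.3498.
The pressure distribution is triangular, so the resultant acts at H/3 above the base = 10.3/3 = 3.433 m.

3.43 m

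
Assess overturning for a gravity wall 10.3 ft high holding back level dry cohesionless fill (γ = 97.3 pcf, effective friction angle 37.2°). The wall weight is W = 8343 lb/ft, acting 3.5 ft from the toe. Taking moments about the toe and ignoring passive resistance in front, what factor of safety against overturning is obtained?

K_a = tan²(45° − 37.2°/2) = 0.2464.
P_a = ½K_aγH² = 0.5×0.2464×97.3×10.3² = 1272 lb/ft, acting at H/3 = 3.433 ft above the base.
Overturning moment M_o = P_a × H/3 = 1272 × 3.433 = 4367.
Resisting moment M_r = W × 3.5 = 8343 × 3.5 = 29200.
FS_overturning = M_r/M_o = 29200/4367 = 6.687.

6.69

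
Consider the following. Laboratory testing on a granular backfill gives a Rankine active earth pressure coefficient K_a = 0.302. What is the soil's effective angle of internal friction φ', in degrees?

K_a = tan²(45° − φ/2) ⇒ 45° − φ/2 = arctan(√0.302) = 28.79°.
φ = 2(45° − 28.79°) = 32.42°.

32.4°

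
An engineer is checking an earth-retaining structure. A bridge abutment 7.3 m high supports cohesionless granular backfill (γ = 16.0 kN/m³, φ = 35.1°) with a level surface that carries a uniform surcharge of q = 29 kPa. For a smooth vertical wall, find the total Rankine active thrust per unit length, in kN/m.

K_a = tan²(45° − φ/2) = 0.2698.
Soil triangle: ½ K_a γ H² = 0.5×0.2698×16.0×7.3² = 115.0 kN/m.
Surcharge rectangle: K_a q H = 0.2698×29×7.3 = 57.12 kN/m.
Total = 115.0 + 57.12 = 172.2 kN/m.

172 kN/m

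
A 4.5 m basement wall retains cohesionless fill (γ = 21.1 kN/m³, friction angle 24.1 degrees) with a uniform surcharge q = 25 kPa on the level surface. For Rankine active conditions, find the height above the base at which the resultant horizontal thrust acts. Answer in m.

K_a = 0.4201.
Triangular part P₁ = ½K_aγH² = 89.75 at H/3 = 1.500 m; rectangular part P₂ = K_a q H = 47.26 at H/2 = 2.250 m.
ȳ = (P₁·1.500 + P₂·2.250)/(P₁+P₂) = 1.759 m.

1.76 m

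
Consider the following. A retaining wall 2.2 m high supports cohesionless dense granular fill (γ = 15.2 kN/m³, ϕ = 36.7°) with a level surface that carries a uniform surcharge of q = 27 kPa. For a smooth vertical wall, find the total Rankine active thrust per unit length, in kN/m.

24.2 kN/m

K_a = tan²(45° − φ/2) = 0.2519.
Soil triangle: ½ K_a γ H² = 0.5×0.2519×15.2×2.2² = 9.264 kN/m.
Surcharge rectangle: K_a q H = 0.2519×27×2.2 = 14.96 kN/m.
Total = 9.264 + 14.96 = 24.22 kN/m.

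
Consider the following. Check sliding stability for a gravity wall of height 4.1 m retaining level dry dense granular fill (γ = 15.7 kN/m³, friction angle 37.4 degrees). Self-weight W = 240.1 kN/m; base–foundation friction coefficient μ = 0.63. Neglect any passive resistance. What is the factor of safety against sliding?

4.69

K_a = tan²(45° − 37.4°/2) = 0.2443.
P_a = ½K_aγH² = 0.5×0.2443×15.7×4.1² = 32.23 kN/m, acting at H/3 = 1.367 m above the base.
FS_sliding = μW / P_a = 0.63×240.1 / 32.23 = 4.693.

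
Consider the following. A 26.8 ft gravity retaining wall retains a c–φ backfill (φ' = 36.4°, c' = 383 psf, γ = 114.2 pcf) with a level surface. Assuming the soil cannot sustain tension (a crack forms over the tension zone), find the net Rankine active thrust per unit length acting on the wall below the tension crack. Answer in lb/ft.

K_a = 0.2552; √K_a = 0.5051.
Tension-crack depth z_c = 2c/(γ√K_a) = 2×383/(114.2×0.5051) = 13.28 ft.
σ_a at base = K_a γ H − 2c√K_a = 0.2552×114.2×26.8 − 2×383×0.5051 = 394.0 psf.
P_a = ½ × 394.0 × (H − z_c) = 0.5×394.0×13.52 = 2664 lb/ft.

2660 lb/ft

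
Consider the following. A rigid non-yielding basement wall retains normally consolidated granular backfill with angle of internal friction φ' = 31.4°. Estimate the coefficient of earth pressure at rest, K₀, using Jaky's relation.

0.479

K₀ = 1 − sin φ' = 1 − sin 31.4° = 0.4790.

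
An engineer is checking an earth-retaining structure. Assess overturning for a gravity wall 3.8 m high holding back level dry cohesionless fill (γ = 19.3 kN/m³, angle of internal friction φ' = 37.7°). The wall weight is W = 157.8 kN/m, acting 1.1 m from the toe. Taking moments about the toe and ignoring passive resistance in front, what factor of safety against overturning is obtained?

K_a = tan²(45° − 37.7°/2) = 0.2411.
P_a = ½K_aγH² = 0.5×0.2411×19.3×3.8² = 33.59 kN/m, acting at H/3 = 1.267 m above the base.
Overturning moment M_o = P_a × H/3 = 33.59 × 1.267 = 42.55.
Resisting moment M_r = W × 1.1 = 157.8 × 1.1 = 173.6.
FS_overturning = M_r/M_o = 173.6/42.55 = 4.080.

4.08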